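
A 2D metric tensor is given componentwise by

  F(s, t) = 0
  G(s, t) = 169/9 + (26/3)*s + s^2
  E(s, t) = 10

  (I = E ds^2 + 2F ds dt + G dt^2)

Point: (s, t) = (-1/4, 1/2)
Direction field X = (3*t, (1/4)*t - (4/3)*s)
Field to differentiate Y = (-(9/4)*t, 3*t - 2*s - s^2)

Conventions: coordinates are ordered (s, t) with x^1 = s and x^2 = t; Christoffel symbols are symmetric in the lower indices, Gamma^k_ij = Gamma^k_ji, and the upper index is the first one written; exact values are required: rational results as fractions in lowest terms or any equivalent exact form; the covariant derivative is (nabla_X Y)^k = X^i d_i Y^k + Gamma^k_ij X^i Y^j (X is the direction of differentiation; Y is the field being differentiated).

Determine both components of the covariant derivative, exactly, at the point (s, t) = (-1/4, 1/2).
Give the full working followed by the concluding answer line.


E = 10, F = 0, G = 2401/144 at the point
E_s = 0, E_t = 0, F_s = 0, F_t = 0, G_s = 49/6, G_t = 0
EG - F^2 = 12005/72;  g^inv = (72/12005) * [[2401/144, 0], [0, 10]]
first-kind symbols [ij,l] = (1/2)(d_i g_jl + d_j g_il - d_l g_ij): [ss,s] = E_s/2 = 0, [ss,t] = F_s - E_t/2 = 0, [st,s] = E_t/2 = 0, [st,t] = G_s/2 = 49/12, [tt,s] = F_t - G_s/2 = -49/12, [tt,t] = G_t/2 = 0
Gamma^s_ij = (G*[ij,s] - F*[ij,t])/(EG - F^2), Gamma^t_ij = (E*[ij,t] - F*[ij,s])/(EG - F^2)
Gamma_sss = 0, Gamma_sst = 0, Gamma_stt = -49/120, Gamma_tss = 0, Gamma_tst = 12/49, Gamma_ttt = 0
X = (3/2, 11/24), Y = (-9/8, 31/16) at the point

Answer: (nabla_X Y)^s = -64229/46080, (nabla_X Y)^t = -227/784


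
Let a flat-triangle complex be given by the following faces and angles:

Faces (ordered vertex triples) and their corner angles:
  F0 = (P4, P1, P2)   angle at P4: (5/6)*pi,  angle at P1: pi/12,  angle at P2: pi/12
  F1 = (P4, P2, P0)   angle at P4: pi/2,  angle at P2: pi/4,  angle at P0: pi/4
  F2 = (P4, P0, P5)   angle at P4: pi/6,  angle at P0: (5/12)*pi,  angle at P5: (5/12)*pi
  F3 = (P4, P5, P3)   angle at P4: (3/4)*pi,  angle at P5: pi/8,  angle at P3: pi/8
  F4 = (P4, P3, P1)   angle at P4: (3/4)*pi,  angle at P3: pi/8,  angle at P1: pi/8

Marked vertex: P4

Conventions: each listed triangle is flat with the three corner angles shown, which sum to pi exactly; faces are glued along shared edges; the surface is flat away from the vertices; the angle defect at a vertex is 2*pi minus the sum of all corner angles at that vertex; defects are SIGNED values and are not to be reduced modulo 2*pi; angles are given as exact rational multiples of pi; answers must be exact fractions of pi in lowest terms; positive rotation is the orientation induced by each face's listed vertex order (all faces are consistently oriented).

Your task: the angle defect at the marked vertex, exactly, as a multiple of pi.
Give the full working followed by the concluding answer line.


Sum of corner angles at P4: 3*pi
defect = 2*pi - 3*pi

Answer: defect(P4) = -pi


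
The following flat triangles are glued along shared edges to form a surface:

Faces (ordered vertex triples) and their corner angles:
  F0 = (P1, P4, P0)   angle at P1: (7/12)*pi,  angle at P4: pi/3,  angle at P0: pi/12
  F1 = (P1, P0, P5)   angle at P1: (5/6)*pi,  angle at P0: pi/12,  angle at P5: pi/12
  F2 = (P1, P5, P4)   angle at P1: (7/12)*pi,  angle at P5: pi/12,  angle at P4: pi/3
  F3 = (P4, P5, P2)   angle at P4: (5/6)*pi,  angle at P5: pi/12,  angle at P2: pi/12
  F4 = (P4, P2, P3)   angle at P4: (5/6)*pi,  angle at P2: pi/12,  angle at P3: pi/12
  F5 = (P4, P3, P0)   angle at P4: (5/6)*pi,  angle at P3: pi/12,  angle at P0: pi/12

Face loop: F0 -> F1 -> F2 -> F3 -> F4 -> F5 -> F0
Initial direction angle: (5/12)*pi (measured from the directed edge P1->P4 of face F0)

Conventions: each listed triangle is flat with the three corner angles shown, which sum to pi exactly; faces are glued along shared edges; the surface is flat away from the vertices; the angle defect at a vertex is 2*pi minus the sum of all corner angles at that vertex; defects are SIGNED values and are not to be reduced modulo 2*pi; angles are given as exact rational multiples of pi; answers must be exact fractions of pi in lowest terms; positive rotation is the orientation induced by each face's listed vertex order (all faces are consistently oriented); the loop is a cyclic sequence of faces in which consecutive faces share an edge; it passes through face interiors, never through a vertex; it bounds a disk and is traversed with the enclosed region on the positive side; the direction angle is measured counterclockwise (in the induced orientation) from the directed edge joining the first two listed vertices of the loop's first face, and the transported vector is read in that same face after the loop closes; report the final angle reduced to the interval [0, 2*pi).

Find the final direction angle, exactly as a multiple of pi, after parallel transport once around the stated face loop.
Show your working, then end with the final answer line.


enclosed vertex P1: corner angles sum to 2*pi, defect = 2*pi - 2*pi = 0
enclosed vertex P4: corner angles sum to (19/6)*pi, defect = 2*pi - (19/6)*pi = (-7/6)*pi
the final direction is the initial angle plus the enclosed defects, taken mod 2*pi in the induced orientation
final angle = (5/12)*pi - (7/6)*pi = (5/4)*pi (mod 2*pi)

Answer: final direction angle = (5/4)*pi


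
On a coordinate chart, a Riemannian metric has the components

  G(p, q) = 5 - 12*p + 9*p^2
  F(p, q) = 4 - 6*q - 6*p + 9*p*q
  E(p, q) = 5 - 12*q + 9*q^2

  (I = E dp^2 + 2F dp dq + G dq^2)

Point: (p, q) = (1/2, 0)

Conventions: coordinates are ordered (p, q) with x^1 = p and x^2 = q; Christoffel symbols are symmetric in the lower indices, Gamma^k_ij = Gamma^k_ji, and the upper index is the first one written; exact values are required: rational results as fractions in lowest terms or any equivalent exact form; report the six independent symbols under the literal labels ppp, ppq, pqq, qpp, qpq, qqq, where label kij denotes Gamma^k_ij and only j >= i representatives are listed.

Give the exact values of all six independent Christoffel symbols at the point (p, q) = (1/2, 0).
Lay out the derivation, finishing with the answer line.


E = 5, F = 1, G = 5/4 at the point
E_p = 0, E_q = -12, F_p = -6, F_q = -3/2, G_p = -3, G_q = 0
EG - F^2 = 21/4;  g^inv = (4/21) * [[5/4, -1], [-1, 5]]
first-kind symbols [ij,l] = (1/2)(d_i g_jl + d_j g_il - d_l g_ij): [pp,p] = E_p/2 = 0, [pp,q] = F_p - E_q/2 = 0, [pq,p] = E_q/2 = -6, [pq,q] = G_p/2 = -3/2, [qq,p] = F_q - G_p/2 = 0, [qq,q] = G_q/2 = 0
Gamma^p_ij = (G*[ij,p] - F*[ij,q])/(EG - F^2), Gamma^q_ij = (E*[ij,q] - F*[ij,p])/(EG - F^2)

Answer: Gamma_ppp = 0, Gamma_ppq = -8/7, Gamma_pqq = 0, Gamma_qpp = 0, Gamma_qpq = -2/7, Gamma_qqq = 0


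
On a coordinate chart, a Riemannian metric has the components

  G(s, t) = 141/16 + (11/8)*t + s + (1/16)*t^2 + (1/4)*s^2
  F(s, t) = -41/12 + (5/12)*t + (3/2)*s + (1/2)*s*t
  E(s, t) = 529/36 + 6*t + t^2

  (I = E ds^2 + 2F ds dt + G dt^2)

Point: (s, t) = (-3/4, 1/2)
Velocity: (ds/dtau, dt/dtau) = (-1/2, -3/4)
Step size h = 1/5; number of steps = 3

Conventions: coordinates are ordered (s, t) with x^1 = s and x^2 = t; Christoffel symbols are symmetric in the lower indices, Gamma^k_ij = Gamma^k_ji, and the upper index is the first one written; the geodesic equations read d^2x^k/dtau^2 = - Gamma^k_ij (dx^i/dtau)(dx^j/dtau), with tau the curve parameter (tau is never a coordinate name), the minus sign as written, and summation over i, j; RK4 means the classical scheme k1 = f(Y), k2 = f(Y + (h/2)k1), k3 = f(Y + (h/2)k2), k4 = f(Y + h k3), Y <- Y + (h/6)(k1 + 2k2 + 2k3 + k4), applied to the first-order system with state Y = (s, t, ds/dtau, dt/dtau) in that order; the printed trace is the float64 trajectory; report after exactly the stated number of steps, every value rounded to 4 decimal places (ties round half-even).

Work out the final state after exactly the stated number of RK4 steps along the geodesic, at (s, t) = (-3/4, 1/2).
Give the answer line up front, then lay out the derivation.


Answer: s = -1.0840, t = 0.0276, ds/dtau = -0.6223, dt/dtau = -0.8315

f(Y) = (ds/dtau, dt/dtau, -Gamma^s_ij Y'^i Y'^j, -Gamma^t_ij Y'^i Y'^j) with the Gammas evaluated at the stage position; h = 0.200000; intermediate values shown to 6 dp
step 0: s = -0.7500, t = 0.5000, ds/dtau = -0.5000, dt/dtau = -0.7500
step 1:
  k1: at (s, t) = (-0.750000, 0.500000), (ds/dtau, dt/dtau) = (-0.500000, -0.750000); Gamma_sss = -0.056762, Gamma_sst = 0.233783, Gamma_stt = 0.006007, Gamma_tss = -0.225304, Gamma_tst = 0.153757, Gamma_ttt = 0.083751; k1 = (-0.500000, -0.750000, -0.164526, -0.106101)
  k2: at (s, t) = (-0.800000, 0.425000), (ds/dtau, dt/dtau) = (-0.516453, -0.760610); Gamma_sss = -0.060013, Gamma_sst = 0.238820, Gamma_stt = 0.006137, Gamma_tss = -0.226859, Gamma_tst = 0.159767, Gamma_ttt = 0.084664; k2 = (-0.516453, -0.760610, -0.175170, -0.113991)
  k3: at (s, t) = (-0.801645, 0.423939), (ds/dtau, dt/dtau) = (-0.517517, -0.761399); Gamma_sss = -0.060092, Gamma_sst = 0.238919, Gamma_stt = 0.006134, Gamma_tss = -0.226924, Gamma_tst = 0.159895, Gamma_ttt = 0.084681; k3 = (-0.517517, -0.761399, -0.175748, -0.114325)
  k4: at (s, t) = (-0.853503, 0.347720), (ds/dtau, dt/dtau) = (-0.535150, -0.772865); Gamma_sss = -0.063598, Gamma_sst = 0.244334, Gamma_stt = 0.006257, Gamma_tss = -0.228683, Gamma_tst = 0.166354, Gamma_ttt = 0.085622; k4 = (-0.535150, -0.772865, -0.187636, -0.123260)
  Y <- Y + (h/6)(k1 + 2k2 + 2k3 + k4): s = -0.8534, t = 0.3478, ds/dtau = -0.5351, dt/dtau = -0.7729
step 2:
  k1: at (s, t) = (-0.853436, 0.347771), (ds/dtau, dt/dtau) = (-0.535133, -0.772866); Gamma_sss = -0.063594, Gamma_sst = 0.244329, Gamma_stt = 0.006257, Gamma_tss = -0.228680, Gamma_tst = 0.166348, Gamma_ttt = 0.085621; k1 = (-0.535133, -0.772866, -0.187629, -0.123256)
  k2: at (s, t) = (-0.906950, 0.270484), (ds/dtau, dt/dtau) = (-0.553896, -0.785192); Gamma_sss = -0.067366, Gamma_sst = 0.250142, Gamma_stt = 0.006370, Gamma_tss = -0.230655, Gamma_tst = 0.173275, Gamma_ttt = 0.086584; k2 = (-0.553896, -0.785192, -0.200841, -0.133337)
  k3: at (s, t) = (-0.908826, 0.269251), (ds/dtau, dt/dtau) = (-0.555217, -0.786200); Gamma_sss = -0.067465, Gamma_sst = 0.250270, Gamma_stt = 0.006366, Gamma_tss = -0.230738, Gamma_tst = 0.173437, Gamma_ttt = 0.086604; k3 = (-0.555217, -0.786200, -0.201629, -0.133817)
  k4: at (s, t) = (-0.964480, 0.190531), (ds/dtau, dt/dtau) = (-0.575459, -0.799630); Gamma_sss = -0.071564, Gamma_sst = 0.256569, Gamma_stt = 0.006465, Gamma_tss = -0.232983, Gamma_tst = 0.180936, Gamma_ttt = 0.087591; k4 = (-0.575459, -0.799630, -0.216558, -0.145370)
  Y <- Y + (h/6)(k1 + 2k2 + 2k3 + k4): s = -0.9644, t = 0.1906, ds/dtau = -0.5754, dt/dtau = -0.7996
step 3:
  k1: at (s, t) = (-0.964397, 0.190595), (ds/dtau, dt/dtau) = (-0.575437, -0.799631); Gamma_sss = -0.071559, Gamma_sst = 0.256562, Gamma_stt = 0.006465, Gamma_tss = -0.232979, Gamma_tst = 0.180928, Gamma_ttt = 0.087590; k1 = (-0.575437, -0.799631, -0.216547, -0.145363)
  k2: at (s, t) = (-1.021941, 0.110631), (ds/dtau, dt/dtau) = (-0.597092, -0.814167); Gamma_sss = -0.075999, Gamma_sst = 0.263375, Gamma_stt = 0.006546, Gamma_tss = -0.235513, Gamma_tst = 0.189024, Gamma_ttt = 0.088595; k2 = (-0.597092, -0.814167, -0.233314, -0.158544)
  k3: at (s, t) = (-1.024106, 0.109178), (ds/dtau, dt/dtau) = (-0.598769, -0.815485); Gamma_sss = -0.076128, Gamma_sst = 0.263543, Gamma_stt = 0.006540, Gamma_tss = -0.235621, Gamma_tst = 0.189235, Gamma_ttt = 0.088616; k3 = (-0.598769, -0.815485, -0.234425, -0.159257)
  k4: at (s, t) = (-1.084151, 0.027497), (ds/dtau, dt/dtau) = (-0.622322, -0.831482); Gamma_sss = -0.080999, Gamma_sst = 0.270996, Gamma_stt = 0.006593, Gamma_tss = -0.238522, Gamma_tst = 0.198076, Gamma_ttt = 0.089638; k4 = (-0.622322, -0.831482, -0.253643, -0.174586)
  Y <- Y + (h/6)(k1 + 2k2 + 2k3 + k4): s = -1.0840, t = 0.0276, ds/dtau = -0.6223, dt/dtau = -0.8315


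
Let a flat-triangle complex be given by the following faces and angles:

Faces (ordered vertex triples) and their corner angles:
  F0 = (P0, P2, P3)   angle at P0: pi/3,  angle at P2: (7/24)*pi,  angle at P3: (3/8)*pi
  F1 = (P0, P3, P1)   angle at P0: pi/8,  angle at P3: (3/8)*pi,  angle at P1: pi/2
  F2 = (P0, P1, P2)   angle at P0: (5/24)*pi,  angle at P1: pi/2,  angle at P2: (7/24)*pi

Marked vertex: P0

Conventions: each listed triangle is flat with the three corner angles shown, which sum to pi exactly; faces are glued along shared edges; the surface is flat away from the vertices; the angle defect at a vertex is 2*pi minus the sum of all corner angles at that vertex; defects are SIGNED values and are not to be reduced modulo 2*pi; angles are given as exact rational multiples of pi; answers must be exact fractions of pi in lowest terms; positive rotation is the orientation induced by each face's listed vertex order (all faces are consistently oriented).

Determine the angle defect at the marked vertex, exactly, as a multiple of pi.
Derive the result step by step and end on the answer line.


Sum of corner angles at P0: (2/3)*pi
defect = 2*pi - (2/3)*pi

Answer: defect(P0) = (4/3)*pi


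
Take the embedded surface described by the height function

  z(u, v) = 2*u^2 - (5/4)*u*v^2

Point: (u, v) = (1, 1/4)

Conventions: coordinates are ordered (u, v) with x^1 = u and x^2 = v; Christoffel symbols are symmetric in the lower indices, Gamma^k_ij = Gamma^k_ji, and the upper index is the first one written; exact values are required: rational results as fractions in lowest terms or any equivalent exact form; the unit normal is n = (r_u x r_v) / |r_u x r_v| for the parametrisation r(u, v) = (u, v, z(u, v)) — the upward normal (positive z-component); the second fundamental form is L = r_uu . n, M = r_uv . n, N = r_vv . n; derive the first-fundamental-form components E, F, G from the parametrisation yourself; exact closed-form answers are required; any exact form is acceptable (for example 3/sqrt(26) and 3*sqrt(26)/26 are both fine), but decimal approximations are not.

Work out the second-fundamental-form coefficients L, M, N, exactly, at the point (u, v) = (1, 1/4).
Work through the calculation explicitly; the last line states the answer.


z_u = 251/64, z_v = -5/8, z_uu = 4, z_uv = -5/8, z_vv = -5/2
E = 67097/4096, F = -1255/512, G = 89/64; answer radicand W^2 = 68697/4096
unnormalised second-form numerators: l = 4, m = -5/8, n = -5/2; L = l/sqrt(68697/4096), and similarly M = m/sqrt(W^2), N = n/sqrt(W^2)

Answer: L = 256*sqrt(7633)/22899, M = -40*sqrt(7633)/22899, N = -160*sqrt(7633)/22899


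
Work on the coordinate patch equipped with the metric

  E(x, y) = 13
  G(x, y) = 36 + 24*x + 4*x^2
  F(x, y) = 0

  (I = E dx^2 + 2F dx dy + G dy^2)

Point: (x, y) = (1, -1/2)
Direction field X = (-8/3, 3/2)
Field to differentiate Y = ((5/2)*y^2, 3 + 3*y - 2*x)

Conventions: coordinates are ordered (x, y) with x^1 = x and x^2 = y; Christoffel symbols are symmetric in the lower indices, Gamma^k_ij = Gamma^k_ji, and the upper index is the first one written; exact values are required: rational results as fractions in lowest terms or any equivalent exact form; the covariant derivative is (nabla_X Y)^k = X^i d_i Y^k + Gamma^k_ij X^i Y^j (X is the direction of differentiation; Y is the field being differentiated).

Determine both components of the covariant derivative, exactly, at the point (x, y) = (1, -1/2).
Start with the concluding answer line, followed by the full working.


Answer: (nabla_X Y)^x = -147/52, (nabla_X Y)^y = 1997/192

E = 13, F = 0, G = 64 at the point
E_x = 0, E_y = 0, F_x = 0, F_y = 0, G_x = 32, G_y = 0
EG - F^2 = 832;  g^inv = (1/832) * [[64, 0], [0, 13]]
first-kind symbols [ij,l] = (1/2)(d_i g_jl + d_j g_il - d_l g_ij): [xx,x] = E_x/2 = 0, [xx,y] = F_x - E_y/2 = 0, [xy,x] = E_y/2 = 0, [xy,y] = G_x/2 = 16, [yy,x] = F_y - G_x/2 = -16, [yy,y] = G_y/2 = 0
Gamma^x_ij = (G*[ij,x] - F*[ij,y])/(EG - F^2), Gamma^y_ij = (E*[ij,y] - F*[ij,x])/(EG - F^2)
Gamma_xxx = 0, Gamma_xxy = 0, Gamma_xyy = -16/13, Gamma_yxx = 0, Gamma_yxy = 1/4, Gamma_yyy = 0
X = (-8/3, 3/2), Y = (5/8, -1/2) at the point


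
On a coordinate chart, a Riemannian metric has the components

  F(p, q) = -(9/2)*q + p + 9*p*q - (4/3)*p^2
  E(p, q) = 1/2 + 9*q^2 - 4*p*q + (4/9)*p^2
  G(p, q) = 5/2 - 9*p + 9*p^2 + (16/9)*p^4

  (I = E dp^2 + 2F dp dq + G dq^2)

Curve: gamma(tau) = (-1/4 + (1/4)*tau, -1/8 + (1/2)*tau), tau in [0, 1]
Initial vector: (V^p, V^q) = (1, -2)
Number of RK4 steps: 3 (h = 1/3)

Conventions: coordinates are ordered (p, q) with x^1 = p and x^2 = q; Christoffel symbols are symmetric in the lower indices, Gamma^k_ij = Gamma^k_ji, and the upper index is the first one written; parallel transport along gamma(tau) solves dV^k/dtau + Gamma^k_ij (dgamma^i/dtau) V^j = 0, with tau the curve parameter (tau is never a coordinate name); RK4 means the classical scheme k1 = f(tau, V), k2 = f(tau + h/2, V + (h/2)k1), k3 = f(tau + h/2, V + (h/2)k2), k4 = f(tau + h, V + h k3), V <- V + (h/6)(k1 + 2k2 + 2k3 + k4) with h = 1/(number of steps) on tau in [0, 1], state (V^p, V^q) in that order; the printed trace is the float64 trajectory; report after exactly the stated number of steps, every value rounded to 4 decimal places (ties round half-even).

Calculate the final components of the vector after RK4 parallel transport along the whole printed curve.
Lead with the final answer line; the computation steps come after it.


Answer: V^p = 1.0488, V^q = -2.0554

gamma'(tau) = (1/4, 1/2); f(tau, V)^k = -Gamma^k_ij(gamma(tau)) gamma'^i(tau) V^j; h = 1/3; intermediate values shown to 6 dp
curve data and Christoffel symbols at the stage parameters:
  tau = 0.000000: gamma = (-0.250000, -0.125000), gamma' = (0.250000, 0.500000); Gamma_ppp = 0.054495, Gamma_ppq = 0.056659, Gamma_pqq = 0.112364, Gamma_qpp = 0.214092, Gamma_qpq = -1.284810, Gamma_qqq = -0.010782
  tau = 0.166667: gamma = (-0.208333, -0.041667), gamma' = (0.250000, 0.500000); Gamma_ppp = -0.018235, Gamma_ppq = 0.081747, Gamma_pqq = 0.064276, Gamma_qpp = 0.238810, Gamma_qpq = -1.343497, Gamma_qqq = 0.000008
  tau = 0.333333: gamma = (-0.166667, 0.041667), gamma' = (0.250000, 0.500000); Gamma_ppp = -0.076539, Gamma_ppq = 0.130606, Gamma_pqq = 0.032446, Gamma_qpp = 0.253185, Gamma_qpq = -1.401243, Gamma_qqq = 0.003463
  tau = 0.500000: gamma = (-0.125000, 0.125000), gamma' = (0.250000, 0.500000); Gamma_ppp = -0.118271, Gamma_ppq = 0.203255, Gamma_pqq = 0.013388, Gamma_qpp = 0.260996, Gamma_qpq = -1.449629, Gamma_qqq = 0.003018
  tau = 0.666667: gamma = (-0.083333, 0.208333), gamma' = (0.250000, 0.500000); Gamma_ppp = -0.140586, Gamma_ppq = 0.298608, Gamma_pqq = 0.003823, Gamma_qpp = 0.268302, Gamma_qpq = -1.478545, Gamma_qqq = 0.001369
  tau = 0.833333: gamma = (-0.041667, 0.291667), gamma' = (0.250000, 0.500000); Gamma_ppp = -0.141096, Gamma_ppq = 0.412936, Gamma_pqq = 0.000450, Gamma_qpp = 0.284004, Gamma_qpq = -1.477170, Gamma_qqq = 0.000228
  tau = 1.000000: gamma = (0.000000, 0.375000), gamma' = (0.250000, 0.500000); Gamma_ppp = -0.119701, Gamma_ppq = 0.538653, Gamma_pqq = 0.000000, Gamma_qpp = 0.319202, Gamma_qpq = -1.436409, Gamma_qqq = 0.000000
step 0: V^p = 1.0000, V^q = -2.0000
step 1: k1 = (0.098740, -0.064305), k2 = (0.068800, -0.053222), k3 = (0.068884, -0.055656), k4 = (0.051427, -0.051667); V <- V + (h/6)(k1 + 2k2 + 2k3 + k4): V^p = 1.0236, V^q = -2.0185
step 2: k1 = (0.051396, -0.051230), k2 = (0.042193, -0.050761), k3 = (0.042299, -0.051745), k4 = (0.037401, -0.053542); V <- V + (h/6)(k1 + 2k2 + 2k3 + k4): V^p = 1.0380, V^q = -2.0358
step 3: k1 = (0.037372, -0.053379), k2 = (0.032778, -0.057755), k3 = (0.032984, -0.058535), k4 = (0.025647, -0.068391); V <- V + (h/6)(k1 + 2k2 + 2k3 + k4): V^p = 1.0488, V^q = -2.0554


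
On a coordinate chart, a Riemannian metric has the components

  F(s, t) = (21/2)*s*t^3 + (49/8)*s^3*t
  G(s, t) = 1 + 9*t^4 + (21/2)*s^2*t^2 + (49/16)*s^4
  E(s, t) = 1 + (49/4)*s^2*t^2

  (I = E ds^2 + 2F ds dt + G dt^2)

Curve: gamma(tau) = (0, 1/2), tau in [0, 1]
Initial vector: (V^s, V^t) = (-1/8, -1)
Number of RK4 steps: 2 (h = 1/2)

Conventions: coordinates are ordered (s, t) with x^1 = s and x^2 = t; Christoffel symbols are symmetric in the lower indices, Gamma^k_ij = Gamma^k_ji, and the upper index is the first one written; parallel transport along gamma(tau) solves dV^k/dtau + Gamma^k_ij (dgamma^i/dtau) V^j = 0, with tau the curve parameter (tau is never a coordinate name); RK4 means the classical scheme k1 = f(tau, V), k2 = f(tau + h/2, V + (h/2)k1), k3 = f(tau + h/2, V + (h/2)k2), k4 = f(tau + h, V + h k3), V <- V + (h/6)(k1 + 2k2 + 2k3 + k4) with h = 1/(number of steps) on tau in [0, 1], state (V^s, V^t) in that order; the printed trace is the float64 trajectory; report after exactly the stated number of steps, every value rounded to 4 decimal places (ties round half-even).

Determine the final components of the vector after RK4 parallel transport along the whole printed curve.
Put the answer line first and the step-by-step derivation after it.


Answer: V^s = -0.1250, V^t = -1.0000

gamma'(tau) = (0, 0); f(tau, V)^k = -Gamma^k_ij(gamma(tau)) gamma'^i(tau) V^j; h = 1/2; intermediate values shown to 6 dp
curve data and Christoffel symbols at the stage parameters:
  tau = 0.000000: gamma = (0.000000, 0.500000), gamma' = (0.000000, 0.000000); Gamma_sss = 0.000000, Gamma_sst = 0.000000, Gamma_stt = 0.000000, Gamma_tss = 0.840000, Gamma_tst = 0.000000, Gamma_ttt = 1.440000
  tau = 0.250000: gamma = (0.000000, 0.500000), gamma' = (0.000000, 0.000000); Gamma_sss = 0.000000, Gamma_sst = 0.000000, Gamma_stt = 0.000000, Gamma_tss = 0.840000, Gamma_tst = 0.000000, Gamma_ttt = 1.440000
  tau = 0.500000: gamma = (0.000000, 0.500000), gamma' = (0.000000, 0.000000); Gamma_sss = 0.000000, Gamma_sst = 0.000000, Gamma_stt = 0.000000, Gamma_tss = 0.840000, Gamma_tst = 0.000000, Gamma_ttt = 1.440000
  tau = 0.750000: gamma = (0.000000, 0.500000), gamma' = (0.000000, 0.000000); Gamma_sss = 0.000000, Gamma_sst = 0.000000, Gamma_stt = 0.000000, Gamma_tss = 0.840000, Gamma_tst = 0.000000, Gamma_ttt = 1.440000
  tau = 1.000000: gamma = (0.000000, 0.500000), gamma' = (0.000000, 0.000000); Gamma_sss = 0.000000, Gamma_sst = 0.000000, Gamma_stt = 0.000000, Gamma_tss = 0.840000, Gamma_tst = 0.000000, Gamma_ttt = 1.440000
step 0: V^s = -0.1250, V^t = -1.0000
step 1: k1 = (0.000000, 0.000000), k2 = (0.000000, 0.000000), k3 = (0.000000, 0.000000), k4 = (0.000000, 0.000000); V <- V + (h/6)(k1 + 2k2 + 2k3 + k4): V^s = -0.1250, V^t = -1.0000
step 2: k1 = (0.000000, 0.000000), k2 = (0.000000, 0.000000), k3 = (0.000000, 0.000000), k4 = (0.000000, 0.000000); V <- V + (h/6)(k1 + 2k2 + 2k3 + k4): V^s = -0.1250, V^t = -1.0000


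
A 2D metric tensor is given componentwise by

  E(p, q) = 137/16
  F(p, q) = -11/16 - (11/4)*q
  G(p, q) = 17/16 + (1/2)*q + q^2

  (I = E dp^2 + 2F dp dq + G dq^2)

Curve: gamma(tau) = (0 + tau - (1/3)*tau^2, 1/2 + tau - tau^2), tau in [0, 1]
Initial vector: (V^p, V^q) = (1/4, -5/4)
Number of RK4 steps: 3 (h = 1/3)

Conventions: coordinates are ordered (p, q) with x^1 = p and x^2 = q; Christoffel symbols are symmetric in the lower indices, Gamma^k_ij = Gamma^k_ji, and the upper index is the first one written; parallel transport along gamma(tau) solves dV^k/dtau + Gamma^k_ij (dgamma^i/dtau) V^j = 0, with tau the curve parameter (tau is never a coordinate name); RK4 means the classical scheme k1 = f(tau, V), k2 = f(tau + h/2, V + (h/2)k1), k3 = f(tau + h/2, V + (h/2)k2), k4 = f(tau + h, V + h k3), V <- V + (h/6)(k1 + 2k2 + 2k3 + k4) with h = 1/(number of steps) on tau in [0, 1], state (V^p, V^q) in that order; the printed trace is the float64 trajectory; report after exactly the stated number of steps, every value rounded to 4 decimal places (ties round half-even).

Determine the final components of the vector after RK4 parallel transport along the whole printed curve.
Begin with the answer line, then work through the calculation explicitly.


Answer: V^p = 0.2500, V^q = -1.2500

gamma'(tau) = (1 - (2/3)*tau, 1 - 2*tau); f(tau, V)^k = -Gamma^k_ij(gamma(tau)) gamma'^i(tau) V^j; h = 1/3; intermediate values shown to 6 dp
curve data and Christoffel symbols at the stage parameters:
  tau = 0.000000: gamma = (0.000000, 0.500000), gamma' = (1.000000, 1.000000); Gamma_ppp = 0.000000, Gamma_ppq = 0.000000, Gamma_pqq = -0.301370, Gamma_qpp = 0.000000, Gamma_qpq = 0.000000, Gamma_qqq = 0.082192
  tau = 0.166667: gamma = (0.157407, 0.638889), gamma' = (0.888889, 0.666667); Gamma_ppp = 0.000000, Gamma_ppq = 0.000000, Gamma_pqq = -0.294035, Gamma_qpp = 0.000000, Gamma_qpq = 0.000000, Gamma_qqq = 0.095042
  tau = 0.333333: gamma = (0.296296, 0.722222), gamma' = (0.777778, 0.333333); Gamma_ppp = 0.000000, Gamma_ppq = 0.000000, Gamma_pqq = -0.289239, Gamma_qpp = 0.000000, Gamma_qpq = 0.000000, Gamma_qqq = 0.102256
  tau = 0.500000: gamma = (0.416667, 0.750000), gamma' = (0.666667, 0.000000); Gamma_ppp = 0.000000, Gamma_ppq = 0.000000, Gamma_pqq = -0.287582, Gamma_qpp = 0.000000, Gamma_qpq = 0.000000, Gamma_qqq = 0.104575
  tau = 0.666667: gamma = (0.518519, 0.722222), gamma' = (0.555556, -0.333333); Gamma_ppp = 0.000000, Gamma_ppq = 0.000000, Gamma_pqq = -0.289239, Gamma_qpp = 0.000000, Gamma_qpq = 0.000000, Gamma_qqq = 0.102256
  tau = 0.833333: gamma = (0.601852, 0.638889), gamma' = (0.444444, -0.666667); Gamma_ppp = 0.000000, Gamma_ppq = 0.000000, Gamma_pqq = -0.294035, Gamma_qpp = 0.000000, Gamma_qpq = 0.000000, Gamma_qqq = 0.095042
  tau = 1.000000: gamma = (0.666667, 0.500000), gamma' = (0.333333, -1.000000); Gamma_ppp = 0.000000, Gamma_ppq = 0.000000, Gamma_pqq = -0.301370, Gamma_qpp = 0.000000, Gamma_qpq = 0.000000, Gamma_qqq = 0.082192
step 0: V^p = 0.2500, V^q = -1.2500
step 1: k1 = (-0.376712, 0.102740), k2 = (-0.241673, 0.078116), k3 = (-0.242477, 0.078376), k4 = (-0.117997, 0.041716); V <- V + (h/6)(k1 + 2k2 + 2k3 + k4): V^p = 0.1687, V^q = -1.2246
step 2: k1 = (-0.118066, 0.041740), k2 = (0.000000, 0.000000), k3 = (0.000000, 0.000000), k4 = (0.118066, -0.041740); V <- V + (h/6)(k1 + 2k2 + 2k3 + k4): V^p = 0.1687, V^q = -1.2246
step 3: k1 = (0.118066, -0.041740), k2 = (0.241411, -0.078032), k3 = (0.242597, -0.078415), k4 = (0.376931, -0.102799); V <- V + (h/6)(k1 + 2k2 + 2k3 + k4): V^p = 0.2500, V^q = -1.2500


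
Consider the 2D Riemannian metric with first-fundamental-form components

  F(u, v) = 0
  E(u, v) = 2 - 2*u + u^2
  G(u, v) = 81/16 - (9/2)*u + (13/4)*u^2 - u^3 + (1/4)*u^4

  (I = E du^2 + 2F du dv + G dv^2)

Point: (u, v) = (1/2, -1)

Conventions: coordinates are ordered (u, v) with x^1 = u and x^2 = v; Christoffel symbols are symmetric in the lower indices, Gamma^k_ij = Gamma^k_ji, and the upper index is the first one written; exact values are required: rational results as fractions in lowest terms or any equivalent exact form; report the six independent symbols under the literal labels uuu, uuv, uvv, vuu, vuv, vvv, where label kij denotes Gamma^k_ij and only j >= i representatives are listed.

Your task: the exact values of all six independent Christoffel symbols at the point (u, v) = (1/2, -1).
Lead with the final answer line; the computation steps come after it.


Answer: Gamma_uuu = -2/5, Gamma_uuv = 0, Gamma_uvv = 3/4, Gamma_vuu = 0, Gamma_vuv = -4/15, Gamma_vvv = 0

E = 5/4, F = 0, G = 225/64 at the point
E_u = -1, E_v = 0, F_u = 0, F_v = 0, G_u = -15/8, G_v = 0
EG - F^2 = 1125/256;  g^inv = (256/1125) * [[225/64, 0], [0, 5/4]]
first-kind symbols [ij,l] = (1/2)(d_i g_jl + d_j g_il - d_l g_ij): [uu,u] = E_u/2 = -1/2, [uu,v] = F_u - E_v/2 = 0, [uv,u] = E_v/2 = 0, [uv,v] = G_u/2 = -15/16, [vv,u] = F_v - G_u/2 = 15/16, [vv,v] = G_v/2 = 0
Gamma^u_ij = (G*[ij,u] - F*[ij,v])/(EG - F^2), Gamma^v_ij = (E*[ij,v] - F*[ij,u])/(EG - F^2)


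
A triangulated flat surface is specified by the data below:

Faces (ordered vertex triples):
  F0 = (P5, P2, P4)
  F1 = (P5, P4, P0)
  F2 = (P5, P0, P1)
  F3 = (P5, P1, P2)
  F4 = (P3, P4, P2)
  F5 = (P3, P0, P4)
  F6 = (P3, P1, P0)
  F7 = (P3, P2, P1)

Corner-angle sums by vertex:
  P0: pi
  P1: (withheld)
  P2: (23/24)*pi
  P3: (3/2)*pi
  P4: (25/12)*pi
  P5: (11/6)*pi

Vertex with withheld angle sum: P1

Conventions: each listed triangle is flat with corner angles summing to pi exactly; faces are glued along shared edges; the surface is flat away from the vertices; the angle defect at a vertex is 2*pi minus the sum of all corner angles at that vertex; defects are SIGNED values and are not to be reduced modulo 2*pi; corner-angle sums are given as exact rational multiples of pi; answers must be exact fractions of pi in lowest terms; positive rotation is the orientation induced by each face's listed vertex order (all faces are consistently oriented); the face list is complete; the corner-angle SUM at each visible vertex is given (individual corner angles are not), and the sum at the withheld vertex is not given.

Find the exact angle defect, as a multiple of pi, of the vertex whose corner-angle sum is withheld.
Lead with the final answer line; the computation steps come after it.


Answer: defect(P1) = (11/8)*pi

V = 6, E = 12, F = 8; chi = V - E + F = 2
Gauss-Bonnet: total defect = 2*pi*chi = 4*pi; visible defects sum to (21/8)*pi


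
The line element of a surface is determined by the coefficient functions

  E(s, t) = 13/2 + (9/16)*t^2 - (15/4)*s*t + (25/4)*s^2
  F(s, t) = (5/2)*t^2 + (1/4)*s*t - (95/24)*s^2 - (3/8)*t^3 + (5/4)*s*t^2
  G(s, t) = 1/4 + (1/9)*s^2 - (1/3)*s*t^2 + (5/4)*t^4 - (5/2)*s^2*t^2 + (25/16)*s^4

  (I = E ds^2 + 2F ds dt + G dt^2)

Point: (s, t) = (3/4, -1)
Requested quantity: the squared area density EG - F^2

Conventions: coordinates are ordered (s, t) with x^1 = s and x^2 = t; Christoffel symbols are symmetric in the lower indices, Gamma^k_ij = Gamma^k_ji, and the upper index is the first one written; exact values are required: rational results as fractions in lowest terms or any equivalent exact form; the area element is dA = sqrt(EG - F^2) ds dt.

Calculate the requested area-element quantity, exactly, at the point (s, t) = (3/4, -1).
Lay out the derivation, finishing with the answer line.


E = 857/64, F = 179/128, G = 1641/4096; EG - F^2 = 893681/262144

Answer: EG - F^2 = 893681/262144


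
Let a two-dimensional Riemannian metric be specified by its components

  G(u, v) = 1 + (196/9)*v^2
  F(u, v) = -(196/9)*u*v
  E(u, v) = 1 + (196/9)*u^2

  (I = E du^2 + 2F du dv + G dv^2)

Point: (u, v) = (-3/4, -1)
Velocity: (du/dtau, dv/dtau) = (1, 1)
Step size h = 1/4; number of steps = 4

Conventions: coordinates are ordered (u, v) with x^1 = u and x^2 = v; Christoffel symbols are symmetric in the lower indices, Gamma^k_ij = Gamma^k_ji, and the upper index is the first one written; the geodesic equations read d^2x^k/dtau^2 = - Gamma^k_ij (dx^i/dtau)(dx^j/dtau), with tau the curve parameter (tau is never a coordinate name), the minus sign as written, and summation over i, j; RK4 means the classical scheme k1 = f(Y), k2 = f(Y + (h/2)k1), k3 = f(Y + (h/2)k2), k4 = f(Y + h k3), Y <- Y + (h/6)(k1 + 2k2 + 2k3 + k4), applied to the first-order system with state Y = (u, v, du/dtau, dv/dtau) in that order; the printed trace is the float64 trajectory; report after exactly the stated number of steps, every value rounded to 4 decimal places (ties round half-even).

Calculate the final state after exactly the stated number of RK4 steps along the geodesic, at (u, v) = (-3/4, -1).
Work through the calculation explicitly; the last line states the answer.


f(Y) = (du/dtau, dv/dtau, -Gamma^u_ij Y'^i Y'^j, -Gamma^v_ij Y'^i Y'^j) with the Gammas evaluated at the stage position; h = 0.250000; intermediate values shown to 6 dp
step 0: u = -0.7500, v = -1.0000, du/dtau = 1.0000, dv/dtau = 1.0000
step 1:
  k1: at (u, v) = (-0.750000, -1.000000), (du/dtau, dv/dtau) = (1.000000, 1.000000); Gamma_uuu = -0.466297, Gamma_uuv = 0.000000, Gamma_uvv = 0.466297, Gamma_vuu = 0.621729, Gamma_vuv = 0.000000, Gamma_vvv = -0.621729; k1 = (1.000000, 1.000000, 0.000000, 0.000000)
  k2: at (u, v) = (-0.625000, -0.875000), (du/dtau, dv/dtau) = (1.000000, 1.000000); Gamma_uuu = -0.519894, Gamma_uuv = 0.000000, Gamma_uvv = 0.519894, Gamma_vuu = 0.727851, Gamma_vuv = 0.000000, Gamma_vvv = -0.727851; k2 = (1.000000, 1.000000, 0.000000, 0.000000)
  k3: at (u, v) = (-0.625000, -0.875000), (du/dtau, dv/dtau) = (1.000000, 1.000000); Gamma_uuu = -0.519894, Gamma_uuv = 0.000000, Gamma_uvv = 0.519894, Gamma_vuu = 0.727851, Gamma_vuv = 0.000000, Gamma_vvv = -0.727851; k3 = (1.000000, 1.000000, 0.000000, 0.000000)
  k4: at (u, v) = (-0.500000, -0.750000), (du/dtau, dv/dtau) = (1.000000, 1.000000); Gamma_uuu = -0.582467, Gamma_uuv = 0.000000, Gamma_uvv = 0.582467, Gamma_vuu = 0.873700, Gamma_vuv = 0.000000, Gamma_vvv = -0.873700; k4 = (1.000000, 1.000000, 0.000000, 0.000000)
  Y <- Y + (h/6)(k1 + 2k2 + 2k3 + k4): u = -0.5000, v = -0.7500, du/dtau = 1.0000, dv/dtau = 1.0000
step 2:
  k1: at (u, v) = (-0.500000, -0.750000), (du/dtau, dv/dtau) = (1.000000, 1.000000); Gamma_uuu = -0.582467, Gamma_uuv = 0.000000, Gamma_uvv = 0.582467, Gamma_vuu = 0.873700, Gamma_vuv = 0.000000, Gamma_vvv = -0.873700; k1 = (1.000000, 1.000000, 0.000000, 0.000000)
  k2: at (u, v) = (-0.375000, -0.625000), (du/dtau, dv/dtau) = (1.000000, 1.000000); Gamma_uuu = -0.649724, Gamma_uuv = 0.000000, Gamma_uvv = 0.649724, Gamma_vuu = 1.082873, Gamma_vuv = 0.000000, Gamma_vvv = -1.082873; k2 = (1.000000, 1.000000, 0.000000, 0.000000)
  k3: at (u, v) = (-0.375000, -0.625000), (du/dtau, dv/dtau) = (1.000000, 1.000000); Gamma_uuu = -0.649724, Gamma_uuv = 0.000000, Gamma_uvv = 0.649724, Gamma_vuu = 1.082873, Gamma_vuv = 0.000000, Gamma_vvv = -1.082873; k3 = (1.000000, 1.000000, 0.000000, 0.000000)
  k4: at (u, v) = (-0.250000, -0.500000), (du/dtau, dv/dtau) = (1.000000, 1.000000); Gamma_uuu = -0.697509, Gamma_uuv = 0.000000, Gamma_uvv = 0.697509, Gamma_vuu = 1.395018, Gamma_vuv = 0.000000, Gamma_vvv = -1.395018; k4 = (1.000000, 1.000000, 0.000000, 0.000000)
  Y <- Y + (h/6)(k1 + 2k2 + 2k3 + k4): u = -0.2500, v = -0.5000, du/dtau = 1.0000, dv/dtau = 1.0000
step 3:
  k1: at (u, v) = (-0.250000, -0.500000), (du/dtau, dv/dtau) = (1.000000, 1.000000); Gamma_uuu = -0.697509, Gamma_uuv = 0.000000, Gamma_uvv = 0.697509, Gamma_vuu = 1.395018, Gamma_vuv = 0.000000, Gamma_vvv = -1.395018; k1 = (1.000000, 1.000000, 0.000000, 0.000000)
  k2: at (u, v) = (-0.125000, -0.375000), (du/dtau, dv/dtau) = (1.000000, 1.000000); Gamma_uuu = -0.618297, Gamma_uuv = 0.000000, Gamma_uvv = 0.618297, Gamma_vuu = 1.854890, Gamma_vuv = 0.000000, Gamma_vvv = -1.854890; k2 = (1.000000, 1.000000, 0.000000, 0.000000)
  k3: at (u, v) = (-0.125000, -0.375000), (du/dtau, dv/dtau) = (1.000000, 1.000000); Gamma_uuu = -0.618297, Gamma_uuv = 0.000000, Gamma_uvv = 0.618297, Gamma_vuu = 1.854890, Gamma_vuv = 0.000000, Gamma_vvv = -1.854890; k3 = (1.000000, 1.000000, 0.000000, 0.000000)
  k4: at (u, v) = (0.000000, -0.250000), (du/dtau, dv/dtau) = (1.000000, 1.000000); Gamma_uuu = 0.000000, Gamma_uuv = 0.000000, Gamma_uvv = 0.000000, Gamma_vuu = 2.305882, Gamma_vuv = 0.000000, Gamma_vvv = -2.305882; k4 = (1.000000, 1.000000, 0.000000, 0.000000)
  Y <- Y + (h/6)(k1 + 2k2 + 2k3 + k4): u = 0.0000, v = -0.2500, du/dtau = 1.0000, dv/dtau = 1.0000
step 4:
  k1: at (u, v) = (0.000000, -0.250000), (du/dtau, dv/dtau) = (1.000000, 1.000000); Gamma_uuu = 0.000000, Gamma_uuv = 0.000000, Gamma_uvv = 0.000000, Gamma_vuu = 2.305882, Gamma_vuv = 0.000000, Gamma_vvv = -2.305882; k1 = (1.000000, 1.000000, 0.000000, 0.000000)
  k2: at (u, v) = (0.125000, -0.125000), (du/dtau, dv/dtau) = (1.000000, 1.000000); Gamma_uuu = 1.619835, Gamma_uuv = 0.000000, Gamma_uvv = -1.619835, Gamma_vuu = 1.619835, Gamma_vuv = 0.000000, Gamma_vvv = -1.619835; k2 = (1.000000, 1.000000, 0.000000, 0.000000)
  k3: at (u, v) = (0.125000, -0.125000), (du/dtau, dv/dtau) = (1.000000, 1.000000); Gamma_uuu = 1.619835, Gamma_uuv = 0.000000, Gamma_uvv = -1.619835, Gamma_vuu = 1.619835, Gamma_vuv = 0.000000, Gamma_vvv = -1.619835; k3 = (1.000000, 1.000000, 0.000000, 0.000000)
  k4: at (u, v) = (0.250000, 0.000000), (du/dtau, dv/dtau) = (1.000000, 1.000000); Gamma_uuu = 2.305882, Gamma_uuv = 0.000000, Gamma_uvv = -2.305882, Gamma_vuu = 0.000000, Gamma_vuv = 0.000000, Gamma_vvv = 0.000000; k4 = (1.000000, 1.000000, 0.000000, 0.000000)
  Y <- Y + (h/6)(k1 + 2k2 + 2k3 + k4): u = 0.2500, v = 0.0000, du/dtau = 1.0000, dv/dtau = 1.0000

Answer: u = 0.2500, v = 0.0000, du/dtau = 1.0000, dv/dtau = 1.0000


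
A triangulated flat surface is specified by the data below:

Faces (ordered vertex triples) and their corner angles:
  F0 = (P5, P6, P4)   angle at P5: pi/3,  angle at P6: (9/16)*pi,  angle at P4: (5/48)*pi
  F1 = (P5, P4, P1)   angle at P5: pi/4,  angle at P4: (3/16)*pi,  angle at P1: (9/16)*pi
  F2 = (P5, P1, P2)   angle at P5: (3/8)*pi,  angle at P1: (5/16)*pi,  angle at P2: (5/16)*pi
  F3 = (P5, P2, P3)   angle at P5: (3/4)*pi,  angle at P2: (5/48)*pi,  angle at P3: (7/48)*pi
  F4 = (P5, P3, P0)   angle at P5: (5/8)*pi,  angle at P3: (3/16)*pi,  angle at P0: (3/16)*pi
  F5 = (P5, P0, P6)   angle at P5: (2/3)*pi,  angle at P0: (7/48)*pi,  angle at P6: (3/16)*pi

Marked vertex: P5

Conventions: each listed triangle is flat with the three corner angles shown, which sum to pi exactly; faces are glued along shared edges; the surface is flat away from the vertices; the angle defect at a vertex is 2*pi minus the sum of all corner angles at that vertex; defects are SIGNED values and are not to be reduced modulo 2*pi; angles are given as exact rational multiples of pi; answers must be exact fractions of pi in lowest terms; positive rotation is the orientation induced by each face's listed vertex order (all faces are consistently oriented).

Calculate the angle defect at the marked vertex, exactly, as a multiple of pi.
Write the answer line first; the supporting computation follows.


Answer: defect(P5) = -pi

Sum of corner angles at P5: 3*pi
defect = 2*pi - 3*pi


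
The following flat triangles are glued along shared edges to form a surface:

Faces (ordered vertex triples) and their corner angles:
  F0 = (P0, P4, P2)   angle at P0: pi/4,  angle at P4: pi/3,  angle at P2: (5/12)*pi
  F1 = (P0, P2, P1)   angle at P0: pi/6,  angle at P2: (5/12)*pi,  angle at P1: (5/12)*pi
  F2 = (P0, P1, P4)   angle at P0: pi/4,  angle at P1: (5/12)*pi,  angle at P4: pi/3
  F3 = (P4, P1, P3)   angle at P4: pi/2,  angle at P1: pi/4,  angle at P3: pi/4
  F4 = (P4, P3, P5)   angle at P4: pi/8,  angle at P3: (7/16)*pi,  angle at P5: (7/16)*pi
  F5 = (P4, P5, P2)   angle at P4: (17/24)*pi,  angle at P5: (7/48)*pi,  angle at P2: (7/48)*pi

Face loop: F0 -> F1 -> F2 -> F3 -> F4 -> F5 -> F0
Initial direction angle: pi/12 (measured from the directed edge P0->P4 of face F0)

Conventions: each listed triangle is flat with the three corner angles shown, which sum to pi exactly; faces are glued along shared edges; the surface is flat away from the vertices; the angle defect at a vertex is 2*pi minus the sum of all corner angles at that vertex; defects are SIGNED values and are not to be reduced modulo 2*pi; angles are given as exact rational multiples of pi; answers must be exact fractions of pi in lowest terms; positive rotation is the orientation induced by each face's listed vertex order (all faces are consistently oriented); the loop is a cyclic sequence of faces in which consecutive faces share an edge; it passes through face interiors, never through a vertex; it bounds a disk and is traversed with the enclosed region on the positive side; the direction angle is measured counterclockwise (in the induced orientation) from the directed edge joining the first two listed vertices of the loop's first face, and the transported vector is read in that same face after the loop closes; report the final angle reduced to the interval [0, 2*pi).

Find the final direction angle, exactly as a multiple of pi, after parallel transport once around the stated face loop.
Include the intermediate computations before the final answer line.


enclosed vertex P0: corner angles sum to (2/3)*pi, defect = 2*pi - (2/3)*pi = (4/3)*pi
enclosed vertex P4: corner angles sum to 2*pi, defect = 2*pi - 2*pi = 0
adding the enclosed defects to the starting angle (mod 2*pi, induced orientation) gives the holonomy
final angle = pi/12 + (4/3)*pi = (17/12)*pi (mod 2*pi)

Answer: final direction angle = (17/12)*pi


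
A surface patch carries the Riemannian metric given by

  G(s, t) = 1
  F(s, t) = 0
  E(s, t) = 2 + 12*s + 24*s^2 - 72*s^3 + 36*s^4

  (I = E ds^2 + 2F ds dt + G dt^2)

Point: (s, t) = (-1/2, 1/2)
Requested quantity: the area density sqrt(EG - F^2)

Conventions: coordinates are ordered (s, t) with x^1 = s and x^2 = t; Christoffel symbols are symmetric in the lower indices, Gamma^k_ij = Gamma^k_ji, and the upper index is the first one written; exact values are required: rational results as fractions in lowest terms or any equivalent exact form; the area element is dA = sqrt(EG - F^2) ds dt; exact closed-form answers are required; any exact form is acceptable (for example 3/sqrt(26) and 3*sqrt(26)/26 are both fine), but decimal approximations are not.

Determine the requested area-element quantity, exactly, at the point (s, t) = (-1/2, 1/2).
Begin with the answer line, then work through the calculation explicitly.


Answer: sqrt(EG - F^2) = sqrt(53)/2

E = 53/4, F = 0, G = 1; EG - F^2 = 53/4
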